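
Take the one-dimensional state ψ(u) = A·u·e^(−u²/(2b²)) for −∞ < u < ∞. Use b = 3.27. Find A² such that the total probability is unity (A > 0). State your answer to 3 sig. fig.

The normalization condition is ∫|ψ|² du = 1 from −∞ to ∞.
Differentiating ∫e^(−αu²) du = √(π/α) under α to get the higher moments, with ψ = A·u·e^(−u²/(2b²)), the integral evaluates to A²·[√(π)·b^3/2].
With b = 3.27: A² = 0.03227 and A = 0.1796.

A^2 ≈ 0.0323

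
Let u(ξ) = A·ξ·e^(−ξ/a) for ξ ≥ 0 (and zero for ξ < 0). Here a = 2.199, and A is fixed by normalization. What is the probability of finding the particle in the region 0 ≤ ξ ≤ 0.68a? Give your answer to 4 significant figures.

P ≈ 0.1569

The probability is P = ∫ |u|² dξ over [0, 0.68a].
Since A² = 1/(a^3/4), this is the region integral divided by the full normalization integral.
Substituting t = ξ/a, A² and the length scale cancel in the ratio: P = ∫_{0}^{0.68} t^2·e^(-2·t) dt / ∫_{0}^{∞} t^2·e^(-2·t) dt.
An antiderivative of t^2·e^(-2·t) is -(2·t^2 + 2·t + 1)·e^(-2·t)/4; evaluating from 0 to 0.68 gives 1/4 - 2053·e^(-34/25)/2500, while the full integral is 1/4.
Taking the ratio, P = 0.15692.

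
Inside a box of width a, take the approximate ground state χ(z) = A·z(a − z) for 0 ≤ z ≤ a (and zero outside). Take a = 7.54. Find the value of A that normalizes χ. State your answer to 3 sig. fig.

A ≈ 0.0351

We need A² ∫|f|² dz = 1, taking the integral from 0 to a.
Expanding the polynomial and integrating term by term, ∫|χ|² dz = A²·(a^5/30).
So A² = (a^5/30)^(−1).
With a = 7.54: A² = 0.001231 and A = 0.03509.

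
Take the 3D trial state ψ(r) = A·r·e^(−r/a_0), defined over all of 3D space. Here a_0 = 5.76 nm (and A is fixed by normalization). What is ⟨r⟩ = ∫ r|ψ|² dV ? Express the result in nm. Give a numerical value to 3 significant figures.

⟨r⟩ ≈ 14.4 nm

⟨r⟩ = ∫ r |ψ|² 4πr² dr over the full domain.
The ratio of the moment integral to the normalization integral gives ⟨r⟩ = 5·a_0/2.
Putting a_0 = 5.76 gives 14.40.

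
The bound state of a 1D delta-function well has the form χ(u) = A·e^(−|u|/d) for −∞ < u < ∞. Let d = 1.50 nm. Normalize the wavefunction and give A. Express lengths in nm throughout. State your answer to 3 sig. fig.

A ≈ 0.816 nm^(-1/2)

We need A² ∫|f|² du = 1, taking the integral from −∞ to ∞.
∫|χ|² du = A²·(d).
With d = 1.50: A² = 0.6667 and A = 0.8165.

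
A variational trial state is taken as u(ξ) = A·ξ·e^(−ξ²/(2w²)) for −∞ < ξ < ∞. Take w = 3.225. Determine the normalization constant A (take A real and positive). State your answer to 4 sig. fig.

A ≈ 0.1834

The normalization condition is ∫|u|² dξ = 1 from −∞ to ∞.
The integral (without the A² prefactor) comes out to √(π)·w^3/2.
Setting this equal to 1 gives A² = 1/(√(π)·w^3/2).
Substituting w = 3.225 gives A² = 0.033641, so A = 0.18341.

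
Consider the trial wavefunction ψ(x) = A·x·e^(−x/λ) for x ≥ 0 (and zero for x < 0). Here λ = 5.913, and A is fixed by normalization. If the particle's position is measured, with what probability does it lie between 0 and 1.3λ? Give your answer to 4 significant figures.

P = ∫_{0}^{1.3λ} |ψ(x)|² dx.
The normalization integral ∫|ψ|²dx over the whole domain equals λ^3/4·A², and A² cancels in the ratio.
Let u = x/λ; then A² and the length scale cancel, so P = ∫_{0}^{1.3} u^2·e^(-2·u) du ÷ ∫_{0}^{∞} u^2·e^(-2·u) du.
With ∫ u^2·e^(-2·u) du = -(2·u^2 + 2·u + 1)·e^(-2·u)/4 + C, the region integral is 1/4 - 349·e^(-13/5)/200 and the full one is 1/4.
Taking the ratio, P = 0.48157.

P ≈ 0.4816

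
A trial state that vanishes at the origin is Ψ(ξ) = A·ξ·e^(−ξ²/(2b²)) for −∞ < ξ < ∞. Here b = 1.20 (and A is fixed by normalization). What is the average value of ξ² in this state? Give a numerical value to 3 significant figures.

⟨ξ^2⟩ ≈ 2.16

The expectation value is the |Ψ|²-weighted average of ξ^2: ∫ ξ^2|Ψ|² dξ.
The ratio of the moment integral to the normalization integral gives ⟨ξ²⟩ = 3·b^2/2.
Putting b = 1.20 gives 2.160.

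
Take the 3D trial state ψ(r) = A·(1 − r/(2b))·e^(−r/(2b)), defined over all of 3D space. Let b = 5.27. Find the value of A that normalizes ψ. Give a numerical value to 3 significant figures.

Normalization requires ∫|ψ|² 4πr² dr = 1, integrated from 0 to ∞.
(Spherical symmetry: dV = 4πr² dr.)
With ψ = A·(1 − r/(2b))·e^(−r/(2b)), the integral evaluates to A²·[8·π·b^3].
So A² = (8·π·b^3)^(−1).
Substituting b = 5.27 gives A² = 0.0002718, so A = 0.01649.

A ≈ 0.0165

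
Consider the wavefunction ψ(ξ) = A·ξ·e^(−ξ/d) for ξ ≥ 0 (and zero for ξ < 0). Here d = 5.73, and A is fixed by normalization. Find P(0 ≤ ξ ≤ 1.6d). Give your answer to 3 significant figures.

|ψ|² is the probability density, so P = ∫_{0}^{1.6d} |ψ|² dξ.
With A² fixed by ∫|ψ|² = 1, i.e. A² = (d^3/4)^(−1), substitute and integrate.
Let u = ξ/d; then A² and the length scale cancel, so P = ∫_{0}^{1.6} u^2·e^(-2·u) du ÷ ∫_{0}^{∞} u^2·e^(-2·u) du.
With ∫ u^2·e^(-2·u) du = -(2·u^2 + 2·u + 1)·e^(-2·u)/4 + C, the region integral is 1/4 - 233·e^(-16/5)/100 and the full one is 1/4.
This works out to P = 0.6201.

P ≈ 0.620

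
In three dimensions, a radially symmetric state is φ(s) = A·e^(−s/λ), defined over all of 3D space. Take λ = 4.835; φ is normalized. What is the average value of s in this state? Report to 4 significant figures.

⟨s⟩ = ∫ s |φ|² 4πs² ds over the full domain.
Using ∫₀^∞ sⁿ e^(−αs) ds = n!/αⁿ⁺¹, evaluating both integrals, ⟨s⟩ = 3·λ/2.
With λ = 4.835, ⟨s⟩ = 7.2525.

⟨s⟩ ≈ 7.253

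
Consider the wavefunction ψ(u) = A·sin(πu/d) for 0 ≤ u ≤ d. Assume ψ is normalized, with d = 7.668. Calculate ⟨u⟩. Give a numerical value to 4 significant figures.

⟨u⟩ ≈ 3.834

⟨u⟩ = ∫ u |ψ|² du over the full domain.
Using sin²θ = (1 − cos 2θ)/2, evaluating both integrals, ⟨u⟩ = d/2.
Putting d = 7.668 gives 3.8340.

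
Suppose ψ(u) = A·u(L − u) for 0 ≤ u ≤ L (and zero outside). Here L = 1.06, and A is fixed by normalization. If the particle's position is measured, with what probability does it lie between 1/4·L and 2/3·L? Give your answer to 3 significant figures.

P ≈ 0.687

|ψ|² is the probability density, so P = ∫_{1/4·L}^{2/3·L} |ψ|² du.
The normalization integral ∫|ψ|²du over the whole domain equals L^5/30·A², and A² cancels in the ratio.
Substituting t = u/L, A² and the length scale cancel in the ratio: P = ∫_{1/4}^{2/3} t^2·(1 - t)^2 dt / ∫_{0}^{1} t^2·(1 - t)^2 dt.
An antiderivative of t^2·(1 - t)^2 is t^3·(6·t^2 - 15·t + 10)/30; evaluating from 1/4 to 2/3 gives ≈ 0.022887, while the full integral is 1/30.
Taking the ratio, P = 0.6866.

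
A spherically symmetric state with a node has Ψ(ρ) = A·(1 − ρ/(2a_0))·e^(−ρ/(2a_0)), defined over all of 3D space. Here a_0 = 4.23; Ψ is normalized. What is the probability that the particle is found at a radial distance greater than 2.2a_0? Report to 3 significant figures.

With dV = 4πρ²dρ, the probability is ∫|Ψ|² dV over ρ > 2.2a_0.
The full normalization integral is A²·[8·π·a_0^3] = 1, fixing A².
Let u = ρ/a_0; then A², 4π and the length scale all cancel, so P = ∫_{2.2}^{∞} u^2·(1 - u/2)^2·e^(-u) du ÷ ∫_{0}^{∞} u^2·(1 - u/2)^2·e^(-u) du.
An antiderivative of u^2·(1 - u/2)^2·e^(-u) is -(u^4/4 + u^2 + 2·u + 2)·e^(-u); evaluating from 2.2 to ∞ gives ≈ 1.8943, while the full integral is 2.
The region integral divided by the full integral gives P = 0.9472.

P ≈ 0.947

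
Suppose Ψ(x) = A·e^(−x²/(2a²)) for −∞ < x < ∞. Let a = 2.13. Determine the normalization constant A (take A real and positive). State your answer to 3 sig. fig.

A ≈ 0.515

We need A² ∫|f|² dx = 1, taking the integral from −∞ to ∞.
∫|Ψ|² dx = A²·(√(π)·a).
Substituting a = 2.13 gives A² = 0.2649, so A = 0.5147.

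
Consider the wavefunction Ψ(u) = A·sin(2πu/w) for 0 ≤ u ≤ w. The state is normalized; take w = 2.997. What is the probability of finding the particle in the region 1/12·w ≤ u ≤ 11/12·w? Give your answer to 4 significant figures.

P ≈ 0.9712

The probability is P = ∫ |Ψ|² du over [1/12·w, 11/12·w].
Since A² = 1/(w/2), this is the region integral divided by the full normalization integral.
Substituting t = u/w, A² and the length scale cancel in the ratio: P = ∫_{1/12}^{11/12} sin(2·π·t)^2 dt / ∫_{0}^{1} sin(2·π·t)^2 dt.
Using ∫ sin(2·π·t)^2 dt = t/2 - sin(4·π·t)/(8·π), the numerator is √(3)/(8·π) + 5/12 and the denominator is 1/2.
This works out to P = √(3)/(4·π) + 5/6.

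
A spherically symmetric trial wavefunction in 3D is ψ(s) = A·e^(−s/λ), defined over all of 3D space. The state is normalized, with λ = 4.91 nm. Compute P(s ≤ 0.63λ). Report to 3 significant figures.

P = ∫ |ψ|² 4πs² ds over s ≤ 0.63λ.
The full normalization integral is A²·[π·λ^3] = 1, fixing A².
Let u = s/λ; then A², 4π and the length scale all cancel, so P = ∫_{0}^{0.63} u^2·e^(-2·u) du ÷ ∫_{0}^{∞} u^2·e^(-2·u) du.
With ∫ u^2·e^(-2·u) du = -(2·u^2 + 2·u + 1)·e^(-2·u)/4 + C, the region integral is ≈ 0.033444 and the full one is 1/4.
Taking the ratio yields P = 0.1338.

P ≈ 0.134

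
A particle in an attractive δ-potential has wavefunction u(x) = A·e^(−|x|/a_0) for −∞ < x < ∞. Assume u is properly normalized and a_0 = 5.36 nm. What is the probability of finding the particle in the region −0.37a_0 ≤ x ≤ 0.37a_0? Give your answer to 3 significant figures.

|u|² is the probability density, so P = ∫_{−0.37a_0}^{0.37a_0} |u|² dx.
The normalization integral ∫|u|²dx over the whole domain equals a_0·A², and A² cancels in the ratio.
By symmetry take twice the x ≥ 0 contribution in numerator and denominator; the 2's cancel. In terms of t = x/a_0 (A² and the length scale cancel between numerator and denominator), P = [∫_{0}^{0.37} e^(-2·t) dt] / [∫_{0}^{∞} e^(-2·t) dt].
Using ∫ e^(-2·t) dt = -e^(-2·t)/2, the numerator is 1/2 - e^(-37/50)/2 and the denominator is 1/2.
Taking the ratio, P = 0.5229.

P ≈ 0.523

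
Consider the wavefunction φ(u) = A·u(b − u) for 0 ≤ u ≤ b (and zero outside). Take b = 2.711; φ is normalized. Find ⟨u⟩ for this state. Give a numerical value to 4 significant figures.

⟨u⟩ = ∫ u |φ|² du over the full domain.
The ratio of the moment integral to the normalization integral gives ⟨u⟩ = b/2.
Putting b = 2.711 gives 1.3555.

⟨u⟩ ≈ 1.356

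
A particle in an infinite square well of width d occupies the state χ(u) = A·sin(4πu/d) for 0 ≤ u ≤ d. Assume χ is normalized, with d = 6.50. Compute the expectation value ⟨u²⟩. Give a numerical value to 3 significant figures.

⟨u^2⟩ ≈ 13.9

⟨u²⟩ = ∫ u^2 |χ|² du over the full domain.
Using sin²θ = (1 − cos 2θ)/2, the ratio of the moment integral to the normalization integral gives ⟨u²⟩ = -d^2/(32·π^2) + d^2/3.
Putting d = 6.50 gives 13.95.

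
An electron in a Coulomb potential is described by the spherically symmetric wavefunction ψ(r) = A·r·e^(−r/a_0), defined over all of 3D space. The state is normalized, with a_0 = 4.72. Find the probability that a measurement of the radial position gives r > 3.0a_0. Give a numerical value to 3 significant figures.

P ≈ 0.285

With dV = 4πr²dr, the probability is ∫|ψ|² dV over r > 3.0a_0.
A² is fixed by ∫₀^∞ 4πr²|ψ|² dr = 1, i.e. A² = (3·π·a_0^5)^(−1).
Substituting u = r/a_0, A², 4π and the length scale all cancel in the ratio: P = ∫_{3.0}^{∞} u^4·e^(-2·u) du / ∫_{0}^{∞} u^4·e^(-2·u) du.
An antiderivative of u^4·e^(-2·u) is -(u^4/2 + u^3 + 3·u^2/2 + 3·u/2 + 3/4)·e^(-2·u); evaluating from 3.0 to ∞ gives 345·e^(-6)/4, while the full integral is 3/4.
This evaluates to P = 0.2851.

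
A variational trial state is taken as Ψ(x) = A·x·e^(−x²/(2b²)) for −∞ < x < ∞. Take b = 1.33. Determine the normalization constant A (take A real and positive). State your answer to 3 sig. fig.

A ≈ 0.693

Normalization requires ∫|Ψ|² dx = 1, integrated from −∞ to ∞.
Differentiating ∫e^(−αx²) dx = √(π/α) under α to get the higher moments, the integral (without the A² prefactor) comes out to √(π)·b^3/2.
Setting this equal to 1 gives A² = 1/(√(π)·b^3/2).
With b = 1.33: A² = 0.4796 and A = 0.6925.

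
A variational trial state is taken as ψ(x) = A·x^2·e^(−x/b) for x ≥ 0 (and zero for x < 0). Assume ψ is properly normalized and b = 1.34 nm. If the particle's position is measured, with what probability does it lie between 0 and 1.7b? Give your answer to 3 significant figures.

The probability is P = ∫ |ψ|² dx over [0, 1.7b].
With A² fixed by ∫|ψ|² = 1, i.e. A² = (3·b^5/4)^(−1), substitute and integrate.
Let u = x/b; then A² and the length scale cancel, so P = ∫_{0}^{1.7} u^4·e^(-2·u) du ÷ ∫_{0}^{∞} u^4·e^(-2·u) du.
With ∫ u^4·e^(-2·u) du = -(u^4/2 + u^3 + 3·u^2/2 + 3·u/2 + 3/4)·e^(-2·u) + C, the region integral is ≈ 0.19186 and the full one is 3/4.
The result is P = 0.2558.

P ≈ 0.256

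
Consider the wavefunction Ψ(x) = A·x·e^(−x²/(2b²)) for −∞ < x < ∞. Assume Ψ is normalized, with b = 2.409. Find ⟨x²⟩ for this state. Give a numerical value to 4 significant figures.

⟨x^2⟩ ≈ 8.705

⟨x²⟩ = ∫ x^2 |Ψ|² dx over the full domain.
Evaluating both integrals, ⟨x²⟩ = 3·b^2/2.
Putting b = 2.409 gives 8.7049.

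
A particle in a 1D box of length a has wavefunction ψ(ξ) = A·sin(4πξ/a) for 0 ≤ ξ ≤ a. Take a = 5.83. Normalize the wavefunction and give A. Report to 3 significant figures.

We need A² ∫|f|² dξ = 1, taking the integral from 0 to a.
With ∫₀^a sin²(nπξ/a) dξ = a/2, carrying out the integral gives A² · a/2.
So A² = (a/2)^(−1).
Plugging in a = 5.83 yields A = 0.5857.

A ≈ 0.586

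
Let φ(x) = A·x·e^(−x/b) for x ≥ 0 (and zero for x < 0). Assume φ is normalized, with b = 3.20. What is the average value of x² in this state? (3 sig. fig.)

⟨x²⟩ = ∫ x^2 |φ|² dx over the full domain.
Using ∫₀^∞ xⁿ e^(−αx) dx = n!/αⁿ⁺¹, since the A² factors cancel between numerator and denominator, ⟨x²⟩ = 3·b^2.
With b = 3.20, ⟨x^2⟩ = 30.72.

⟨x^2⟩ ≈ 30.7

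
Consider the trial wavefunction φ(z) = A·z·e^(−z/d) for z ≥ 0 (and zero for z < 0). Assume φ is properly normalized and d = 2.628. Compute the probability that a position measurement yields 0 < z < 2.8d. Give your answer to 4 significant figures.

P ≈ 0.9176

P = ∫_{0}^{2.8d} |φ(z)|² dz.
Since A² = 1/(d^3/4), this is the region integral divided by the full normalization integral.
Substituting u = z/d, A² and the length scale cancel in the ratio: P = ∫_{0}^{2.8} u^2·e^(-2·u) du / ∫_{0}^{∞} u^2·e^(-2·u) du.
With ∫ u^2·e^(-2·u) du = -(2·u^2 + 2·u + 1)·e^(-2·u)/4 + C, the region integral is 1/4 - 557·e^(-28/5)/100 and the full one is 1/4.
This works out to P = 0.91761.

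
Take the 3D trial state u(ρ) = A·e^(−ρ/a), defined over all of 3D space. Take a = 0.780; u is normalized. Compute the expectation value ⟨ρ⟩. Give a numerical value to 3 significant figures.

⟨ρ⟩ ≈ 1.17

By definition ⟨ρ⟩ = ∫ ρ |u(ρ)|² 4πρ² dρ.
With ∫₀^∞ ρ^3 e^(−αρ) dρ = 3!/α^4, since the A² factors cancel between numerator and denominator, ⟨ρ⟩ = 3·a/2.
Putting a = 0.780 gives 1.170.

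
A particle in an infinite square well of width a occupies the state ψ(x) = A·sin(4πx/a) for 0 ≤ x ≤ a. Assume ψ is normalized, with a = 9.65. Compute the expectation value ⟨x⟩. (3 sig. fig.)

⟨x⟩ = ∫ x |ψ|² dx over the full domain.
With ∫₀^a sin²(nπx/a) dx = a/2, since the A² factors cancel between numerator and denominator, ⟨x⟩ = a/2.
Putting a = 9.65 gives 4.825.

⟨x⟩ ≈ 4.83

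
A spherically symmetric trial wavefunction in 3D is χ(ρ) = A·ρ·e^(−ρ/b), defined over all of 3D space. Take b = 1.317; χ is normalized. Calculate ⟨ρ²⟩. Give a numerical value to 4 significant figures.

⟨ρ^2⟩ ≈ 13.01

⟨ρ²⟩ = ∫ ρ^2 |χ|² 4πρ² dρ over the full domain.
The ratio of the moment integral to the normalization integral gives ⟨ρ²⟩ = 15·b^2/2.
Putting b = 1.317 gives 13.009.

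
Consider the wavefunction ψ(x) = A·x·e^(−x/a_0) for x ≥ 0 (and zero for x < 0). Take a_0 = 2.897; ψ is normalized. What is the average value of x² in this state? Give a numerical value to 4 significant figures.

⟨x²⟩ = ∫ x^2 |ψ|² dx over the full domain.
With ∫₀^∞ x^4 e^(−αx) dx = 4!/α^5, since the A² factors cancel between numerator and denominator, ⟨x²⟩ = 3·a_0^2.
With a_0 = 2.897, ⟨x^2⟩ = 25.178.

⟨x^2⟩ ≈ 25.18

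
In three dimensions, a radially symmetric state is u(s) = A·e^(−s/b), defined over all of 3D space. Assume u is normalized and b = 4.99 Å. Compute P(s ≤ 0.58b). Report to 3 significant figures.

With dV = 4πs²ds, the probability is ∫|u|² dV over s ≤ 0.58b.
Normalization gives A² = 1/(π·b^3).
Substituting t = s/b, A², 4π and the length scale all cancel in the ratio: P = ∫_{0}^{0.58} t^2·e^(-2·t) dt / ∫_{0}^{∞} t^2·e^(-2·t) dt.
Using ∫ t^2·e^(-2·t) dt = -(2·t^2 + 2·t + 1)·e^(-2·t)/4, the numerator is 1/4 - 3541·e^(-29/25)/5000 and the denominator is 1/4.
Taking the ratio yields P = 0.1120.

P ≈ 0.112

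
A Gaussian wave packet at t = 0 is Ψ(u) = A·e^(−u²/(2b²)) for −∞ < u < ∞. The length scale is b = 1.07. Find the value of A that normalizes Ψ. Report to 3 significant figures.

The normalization condition is ∫|Ψ|² du = 1 from −∞ to ∞.
With ∫_{−∞}^{∞} u^(2m) e^(−αu²) du = (2m−1)!!·√π / (2^m α^(m+1/2)), the integral (without the A² prefactor) comes out to √(π)·b.
Hence A² = 1/[√(π)·b].
With b = 1.07: A² = 0.5273 and A = 0.7261.

A ≈ 0.726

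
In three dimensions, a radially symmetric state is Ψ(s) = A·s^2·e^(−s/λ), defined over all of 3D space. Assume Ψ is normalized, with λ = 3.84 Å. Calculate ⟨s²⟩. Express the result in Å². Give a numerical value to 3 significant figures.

The expectation value is the |Ψ|²-weighted average of s^2: ∫ s^2|Ψ|² 4πs² ds.
With ∫₀^∞ s^8 e^(−αs) ds = 8!/α^9, evaluating both integrals, ⟨s²⟩ = 14·λ^2.
Putting λ = 3.84 gives 206.4.

⟨s^2⟩ ≈ 206 Å^2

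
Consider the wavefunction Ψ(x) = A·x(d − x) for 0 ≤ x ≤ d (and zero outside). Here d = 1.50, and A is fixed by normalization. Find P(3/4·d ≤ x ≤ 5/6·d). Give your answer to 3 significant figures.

P ≈ 0.0680

|Ψ|² is the probability density, so P = ∫_{3/4·d}^{5/6·d} |Ψ|² dx.
With A² fixed by ∫|Ψ|² = 1, i.e. A² = (d^5/30)^(−1), substitute and integrate.
Substituting u = x/d, A² and the length scale cancel in the ratio: P = ∫_{3/4}^{5/6} u^2·(1 - u)^2 du / ∫_{0}^{1} u^2·(1 - u)^2 du.
With ∫ u^2·(1 - u)^2 du = u^3·(6·u^2 - 15·u + 10)/30 + C, the region integral is ≈ 0.0022674 and the full one is 1/30.
Taking the ratio, P = 0.06802.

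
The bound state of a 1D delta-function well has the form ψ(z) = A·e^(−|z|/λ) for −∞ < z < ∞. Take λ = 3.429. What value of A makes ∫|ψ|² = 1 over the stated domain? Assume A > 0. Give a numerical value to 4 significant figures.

A ≈ 0.5400

We need A² ∫|f|² dz = 1, taking the integral from −∞ to ∞.
With ψ = A·e^(−|z|/λ), the integral evaluates to A²·[λ].
Hence A² = 1/[λ].
Plugging in λ = 3.429 yields A = 0.54003.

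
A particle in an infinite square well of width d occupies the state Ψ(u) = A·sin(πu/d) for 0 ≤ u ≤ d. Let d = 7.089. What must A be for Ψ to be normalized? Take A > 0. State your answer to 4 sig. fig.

We need A² ∫|f|² du = 1, taking the integral from 0 to d.
With ∫₀^d sin²(nπu/d) du = d/2, with Ψ = A·sin(πu/d), the integral evaluates to A²·[d/2].
So A² = (d/2)^(−1).
With d = 7.089: A² = 0.28213 and A = 0.53116.

A ≈ 0.5312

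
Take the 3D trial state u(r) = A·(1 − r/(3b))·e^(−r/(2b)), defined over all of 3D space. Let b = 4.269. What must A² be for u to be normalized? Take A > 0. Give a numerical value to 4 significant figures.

A^2 ≈ 0.001534

Normalization requires ∫|u|² 4πr² dr = 1, integrated from 0 to ∞.
(Spherical symmetry: dV = 4πr² dr.)
With u = A·(1 − r/(3b))·e^(−r/(2b)), the integral evaluates to A²·[8·π·b^3/3].
So A² = (8·π·b^3/3)^(−1).
Substituting b = 4.269 gives A² = 0.0015343, so A = 0.039170.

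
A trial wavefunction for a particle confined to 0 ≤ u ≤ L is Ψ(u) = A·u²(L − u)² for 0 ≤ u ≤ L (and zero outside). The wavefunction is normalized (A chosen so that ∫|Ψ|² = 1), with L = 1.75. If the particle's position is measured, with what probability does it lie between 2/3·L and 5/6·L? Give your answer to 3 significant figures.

|Ψ|² is the probability density, so P = ∫_{2/3·L}^{5/6·L} |Ψ|² du.
Since A² = 1/(L^9/630), this is the region integral divided by the full normalization integral.
In terms of t = u/L (A² and the length scale cancel between numerator and denominator), P = [∫_{2/3}^{5/6} t^4·(1 - t)^4 dt] / [∫_{0}^{1} t^4·(1 - t)^4 dt].
Using ∫ t^4·(1 - t)^4 dt = t^5·(70·t^4 - 315·t^3 + 540·t^2 - 420·t + 126)/630, the numerator is ≈ 0.00021571 and the denominator is 1/630.
This works out to P = 0.1359.

P ≈ 0.136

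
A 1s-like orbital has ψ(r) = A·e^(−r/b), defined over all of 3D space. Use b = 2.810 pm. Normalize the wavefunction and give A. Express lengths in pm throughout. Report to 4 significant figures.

Require ∫ |ψ|² 4πr² dr = 1 over the whole domain.
∫|ψ|² 4πr² dr = A²·(π·b^3).
Hence A² = 1/[π·b^3].
Plugging in b = 2.810 yields A = 0.11977.

A ≈ 0.1198 pm^(-3/2)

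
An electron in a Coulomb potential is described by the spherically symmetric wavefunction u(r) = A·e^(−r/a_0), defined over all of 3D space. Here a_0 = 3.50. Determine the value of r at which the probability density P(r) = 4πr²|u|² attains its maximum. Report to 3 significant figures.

r ≈ 3.50

Set d/dr [P(r) = 4πr²|u|²] = 0 and solve for r > 0.
Solving yields r = a_0.
With a_0 = 3.50, the most probable radial distance is 3.500.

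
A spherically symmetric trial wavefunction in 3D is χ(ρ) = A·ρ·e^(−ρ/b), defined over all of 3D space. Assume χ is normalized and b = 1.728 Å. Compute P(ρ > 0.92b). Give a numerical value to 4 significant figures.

P ≈ 0.9606

Integrate the radial probability density 4πρ²|χ|² over ρ > 0.92b.
A² is fixed by ∫₀^∞ 4πρ²|χ|² dρ = 1, i.e. A² = (3·π·b^5)^(−1).
Substituting u = ρ/b, A², 4π and the length scale all cancel in the ratio: P = ∫_{0.92}^{∞} u^4·e^(-2·u) du / ∫_{0}^{∞} u^4·e^(-2·u) du.
An antiderivative of u^4·e^(-2·u) is -(u^4/2 + u^3 + 3·u^2/2 + 3·u/2 + 3/4)·e^(-2·u); evaluating from 0.92 to ∞ gives ≈ 0.720473, while the full integral is 3/4.
The region integral divided by the full integral gives P = 0.96063.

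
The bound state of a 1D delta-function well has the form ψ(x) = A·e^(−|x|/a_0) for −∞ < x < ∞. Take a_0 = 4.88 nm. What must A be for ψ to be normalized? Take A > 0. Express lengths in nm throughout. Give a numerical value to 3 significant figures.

A ≈ 0.453 nm^(-1/2)

The normalization condition is ∫|ψ|² dx = 1 from −∞ to ∞.
With ∫₀^∞ x^0 e^(−αx) dx = 0!/α^1, with ψ = A·e^(−|x|/a_0), the integral evaluates to A²·[a_0].
Hence A² = 1/[a_0].
With a_0 = 4.88: A² = 0.2049 and A = 0.4527.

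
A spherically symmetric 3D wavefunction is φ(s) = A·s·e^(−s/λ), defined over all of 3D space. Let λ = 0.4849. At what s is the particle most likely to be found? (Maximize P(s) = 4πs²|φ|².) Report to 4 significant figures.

The maximum of P(s) = 4πs²|φ|² occurs where its derivative vanishes.
This gives s = 2·λ.
With λ = 0.4849, the most probable radial distance is 0.96980.

s ≈ 0.9698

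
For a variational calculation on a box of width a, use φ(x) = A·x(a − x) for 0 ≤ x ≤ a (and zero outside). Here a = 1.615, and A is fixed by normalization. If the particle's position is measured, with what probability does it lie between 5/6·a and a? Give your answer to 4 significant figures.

|φ|² is the probability density, so P = ∫_{5/6·a}^{a} |φ|² dx.
Since A² = 1/(a^5/30), this is the region integral divided by the full normalization integral.
Substituting u = x/a, A² and the length scale cancel in the ratio: P = ∫_{5/6}^{1} u^2·(1 - u)^2 du / ∫_{0}^{1} u^2·(1 - u)^2 du.
An antiderivative of u^2·(1 - u)^2 is u^3·(6·u^2 - 15·u + 10)/30; evaluating from 5/6 to 1 gives ≈ 0.00118313, while the full integral is 1/30.
Taking the ratio, P = 23/648.

P ≈ 0.03549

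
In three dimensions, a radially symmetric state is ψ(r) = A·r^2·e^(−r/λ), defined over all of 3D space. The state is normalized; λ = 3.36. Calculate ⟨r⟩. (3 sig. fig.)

⟨r⟩ ≈ 11.8

⟨r⟩ = ∫ r |ψ|² 4πr² dr over the full domain.
Evaluating both integrals, ⟨r⟩ = 7·λ/2.
With λ = 3.36, ⟨r⟩ = 11.76.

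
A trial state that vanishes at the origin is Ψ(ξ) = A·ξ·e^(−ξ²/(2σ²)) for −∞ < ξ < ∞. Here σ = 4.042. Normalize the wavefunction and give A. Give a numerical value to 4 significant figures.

A ≈ 0.1307

We need A² ∫|f|² dξ = 1, taking the integral from −∞ to ∞.
Differentiating ∫e^(−αξ²) dξ = √(π/α) under α to get the higher moments, the integral (without the A² prefactor) comes out to √(π)·σ^3/2.
Setting this equal to 1 gives A² = 1/(√(π)·σ^3/2).
Substituting σ = 4.042 gives A² = 0.017087, so A = 0.13072.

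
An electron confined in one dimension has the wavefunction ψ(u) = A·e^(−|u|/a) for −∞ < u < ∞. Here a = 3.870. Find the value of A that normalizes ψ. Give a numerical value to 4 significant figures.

A ≈ 0.5083

Require ∫ |ψ|² du = 1 over the whole domain.
With ψ = A·e^(−|u|/a), the integral evaluates to A²·[a].
Substituting a = 3.870 gives A² = 0.25840, so A = 0.50833.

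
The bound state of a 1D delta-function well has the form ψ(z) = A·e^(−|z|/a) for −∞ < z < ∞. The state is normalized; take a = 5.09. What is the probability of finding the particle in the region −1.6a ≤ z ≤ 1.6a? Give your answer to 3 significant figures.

The probability is P = ∫ |ψ|² dz over [−1.6a, 1.6a].
With A² fixed by ∫|ψ|² = 1, i.e. A² = (a)^(−1), substitute and integrate.
Both integrals are even about z = 0, so only the z ≥ 0 halves are needed (the factors of 2 cancel). In terms of u = z/a (A² and the length scale cancel between numerator and denominator), P = [∫_{0}^{1.6} e^(-2·u) du] / [∫_{0}^{∞} e^(-2·u) du].
Using ∫ e^(-2·u) du = -e^(-2·u)/2, the numerator is 1/2 - e^(-16/5)/2 and the denominator is 1/2.
Taking the ratio, P = 0.9592.

P ≈ 0.959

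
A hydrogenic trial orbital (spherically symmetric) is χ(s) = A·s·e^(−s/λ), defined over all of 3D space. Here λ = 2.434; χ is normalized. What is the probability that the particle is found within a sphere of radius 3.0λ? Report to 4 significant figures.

Integrate the radial probability density 4πs²|χ|² over s ≤ 3.0λ.
The full normalization integral is A²·[3·π·λ^5] = 1, fixing A².
Let u = s/λ; then A², 4π and the length scale all cancel, so P = ∫_{0}^{3.0} u^4·e^(-2·u) du ÷ ∫_{0}^{∞} u^4·e^(-2·u) du.
An antiderivative of u^4·e^(-2·u) is -(u^4/2 + u^3 + 3·u^2/2 + 3·u/2 + 3/4)·e^(-2·u); evaluating from 0 to 3.0 gives 3/4 - 345·e^(-6)/4, while the full integral is 3/4.
Taking the ratio yields P = 0.71494.

P ≈ 0.7149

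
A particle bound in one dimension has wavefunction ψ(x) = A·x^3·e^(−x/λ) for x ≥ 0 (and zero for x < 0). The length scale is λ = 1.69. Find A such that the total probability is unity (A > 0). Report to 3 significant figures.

A ≈ 0.0672

The normalization condition is ∫|ψ|² dx = 1 from 0 to ∞.
Using ∫₀^∞ xⁿ e^(−αx) dx = n!/αⁿ⁺¹, with ψ = A·x^3·e^(−x/λ), the integral evaluates to A²·[45·λ^7/8].
Setting this equal to 1 gives A² = 1/(45·λ^7/8).
With λ = 1.69: A² = 0.004515 and A = 0.06719.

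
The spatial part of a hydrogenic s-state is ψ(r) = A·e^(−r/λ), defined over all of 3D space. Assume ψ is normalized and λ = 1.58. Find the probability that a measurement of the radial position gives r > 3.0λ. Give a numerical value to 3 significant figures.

P ≈ 0.0620

With dV = 4πr²dr, the probability is ∫|ψ|² dV over r > 3.0λ.
The full normalization integral is A²·[π·λ^3] = 1, fixing A².
Let u = r/λ; then A², 4π and the length scale all cancel, so P = ∫_{3.0}^{∞} u^2·e^(-2·u) du ÷ ∫_{0}^{∞} u^2·e^(-2·u) du.
Using ∫ u^2·e^(-2·u) du = -(2·u^2 + 2·u + 1)·e^(-2·u)/4, the numerator is 25·e^(-6)/4 and the denominator is 1/4.
This evaluates to P = 0.06197.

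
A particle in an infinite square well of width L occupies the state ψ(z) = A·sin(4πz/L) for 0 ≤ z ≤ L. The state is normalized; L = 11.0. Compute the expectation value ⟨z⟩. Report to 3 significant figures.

⟨z⟩ ≈ 5.50

By definition ⟨z⟩ = ∫ z |ψ(z)|² dz.
Using sin²θ = (1 − cos 2θ)/2, the ratio of the moment integral to the normalization integral gives ⟨z⟩ = L/2.
With L = 11.0, ⟨z⟩ = 5.500.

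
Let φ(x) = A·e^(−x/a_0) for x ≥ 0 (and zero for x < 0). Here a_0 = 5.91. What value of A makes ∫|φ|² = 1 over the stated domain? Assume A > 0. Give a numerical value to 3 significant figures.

A ≈ 0.582

We need A² ∫|f|² dx = 1, taking the integral from 0 to ∞.
Recall ∫₀^∞ x^m e^(−x/β) dx = m!·β^(m+1), with φ = A·e^(−x/a_0), the integral evaluates to A²·[a_0/2].
So A² = (a_0/2)^(−1).
With a_0 = 5.91: A² = 0.3384 and A = 0.5817.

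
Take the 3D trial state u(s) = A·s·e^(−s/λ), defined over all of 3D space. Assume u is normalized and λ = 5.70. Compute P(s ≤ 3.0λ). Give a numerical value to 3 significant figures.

With dV = 4πs²ds, the probability is ∫|u|² dV over s ≤ 3.0λ.
A² is fixed by ∫₀^∞ 4πs²|u|² ds = 1, i.e. A² = (3·π·λ^5)^(−1).
In terms of t = s/λ (A², 4π and the length scale all cancel between numerator and denominator), P = [∫_{0}^{3.0} t^4·e^(-2·t) dt] / [∫_{0}^{∞} t^4·e^(-2·t) dt].
An antiderivative of t^4·e^(-2·t) is -(t^4/2 + t^3 + 3·t^2/2 + 3·t/2 + 3/4)·e^(-2·t); evaluating from 0 to 3.0 gives 3/4 - 345·e^(-6)/4, while the full integral is 3/4.
Taking the ratio yields P = 0.7149.

P ≈ 0.715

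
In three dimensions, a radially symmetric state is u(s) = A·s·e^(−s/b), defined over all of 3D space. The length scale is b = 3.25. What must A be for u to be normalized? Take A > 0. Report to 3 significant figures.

A ≈ 0.0171

We need A² ∫|f|² 4πs² ds = 1, taking the integral from 0 to ∞.
The angular integral contributes 4π, leaving ∫₀^∞ s²|u|² ds.
Recall ∫₀^∞ s^m e^(−s/β) ds = m!·β^(m+1), with u = A·s·e^(−s/b), the integral evaluates to A²·[3·π·b^5].
Hence A² = 1/[3·π·b^5].
Plugging in b = 3.25 yields A = 0.01711.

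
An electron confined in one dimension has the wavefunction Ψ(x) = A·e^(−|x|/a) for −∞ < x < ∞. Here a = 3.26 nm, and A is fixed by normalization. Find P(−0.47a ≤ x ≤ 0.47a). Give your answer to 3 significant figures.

|Ψ|² is the probability density, so P = ∫_{−0.47a}^{0.47a} |Ψ|² dx.
Since A² = 1/(a), this is the region integral divided by the full normalization integral.
By symmetry take twice the x ≥ 0 contribution in numerator and denominator; the 2's cancel. Substituting u = x/a, A² and the length scale cancel in the ratio: P = ∫_{0}^{0.47} e^(-2·u) du / ∫_{0}^{∞} e^(-2·u) du.
With ∫ e^(-2·u) du = -e^(-2·u)/2 + C, the region integral is 1/2 - e^(-47/50)/2 and the full one is 1/2.
The result is P = 0.6094.

P ≈ 0.609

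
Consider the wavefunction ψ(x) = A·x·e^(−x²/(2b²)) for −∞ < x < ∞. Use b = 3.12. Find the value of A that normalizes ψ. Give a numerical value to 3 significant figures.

Normalization requires ∫|ψ|² dx = 1, integrated from −∞ to ∞.
The integral (without the A² prefactor) comes out to √(π)·b^3/2.
Hence A² = 1/[√(π)·b^3/2].
With b = 3.12: A² = 0.03715 and A = 0.1928.

A ≈ 0.193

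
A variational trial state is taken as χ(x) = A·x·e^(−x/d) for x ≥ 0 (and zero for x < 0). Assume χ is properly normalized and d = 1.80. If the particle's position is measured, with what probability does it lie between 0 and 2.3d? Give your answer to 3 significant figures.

P ≈ 0.837

P = ∫_{0}^{2.3d} |χ(x)|² dx.
The normalization integral ∫|χ|²dx over the whole domain equals d^3/4·A², and A² cancels in the ratio.
In terms of u = x/d (A² and the length scale cancel between numerator and denominator), P = [∫_{0}^{2.3} u^2·e^(-2·u) du] / [∫_{0}^{∞} u^2·e^(-2·u) du].
With ∫ u^2·e^(-2·u) du = -(2·u^2 + 2·u + 1)·e^(-2·u)/4 + C, the region integral is 1/4 - 809·e^(-23/5)/200 and the full one is 1/4.
Taking the ratio, P = 0.8374.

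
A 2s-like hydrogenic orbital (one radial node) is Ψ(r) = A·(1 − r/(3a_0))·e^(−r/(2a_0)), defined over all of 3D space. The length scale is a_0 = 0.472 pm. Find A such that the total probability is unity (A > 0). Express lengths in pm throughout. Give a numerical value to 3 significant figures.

Normalization requires ∫|Ψ|² 4πr² dr = 1, integrated from 0 to ∞.
The angular integral contributes 4π, leaving ∫₀^∞ r²|Ψ|² dr.
Carrying out the integral gives A² · 8·π·a_0^3/3.
So A² = (8·π·a_0^3/3)^(−1).
With a_0 = 0.472: A² = 1.135 and A = 1.065.

A ≈ 1.07 pm^(-3/2)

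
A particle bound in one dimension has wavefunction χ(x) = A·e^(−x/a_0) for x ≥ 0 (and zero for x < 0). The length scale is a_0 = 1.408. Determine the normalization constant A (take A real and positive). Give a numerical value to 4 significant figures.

The normalization condition is ∫|χ|² dx = 1 from 0 to ∞.
Recall ∫₀^∞ x^m e^(−x/β) dx = m!·β^(m+1), the integral (without the A² prefactor) comes out to a_0/2.
So A² = (a_0/2)^(−1).
With a_0 = 1.408: A² = 1.4205 and A = 1.1918.

A ≈ 1.192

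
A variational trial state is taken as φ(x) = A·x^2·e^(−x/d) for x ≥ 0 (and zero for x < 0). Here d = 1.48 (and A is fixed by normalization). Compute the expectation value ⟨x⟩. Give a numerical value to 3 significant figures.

⟨x⟩ ≈ 3.70

By definition ⟨x⟩ = ∫ x |φ(x)|² dx.
Using ∫₀^∞ xⁿ e^(−αx) dx = n!/αⁿ⁺¹, evaluating both integrals, ⟨x⟩ = 5·d/2.
With d = 1.48, ⟨x⟩ = 3.700.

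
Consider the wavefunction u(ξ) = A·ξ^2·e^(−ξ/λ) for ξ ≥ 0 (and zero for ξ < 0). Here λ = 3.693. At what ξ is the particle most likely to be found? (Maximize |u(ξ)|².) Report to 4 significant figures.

ξ ≈ 7.386

The maximum of |u(ξ)|² occurs where its derivative vanishes.
Solving yields ξ = 2·λ.
With λ = 3.693, the most probable position is 7.3860.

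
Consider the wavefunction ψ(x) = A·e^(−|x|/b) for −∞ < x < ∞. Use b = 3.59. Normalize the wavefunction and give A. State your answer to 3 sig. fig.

A ≈ 0.528

The normalization condition is ∫|ψ|² dx = 1 from −∞ to ∞.
With ∫₀^∞ x^0 e^(−αx) dx = 0!/α^1, the integral (without the A² prefactor) comes out to b.
Setting this equal to 1 gives A² = 1/(b).
Plugging in b = 3.59 yields A = 0.5278.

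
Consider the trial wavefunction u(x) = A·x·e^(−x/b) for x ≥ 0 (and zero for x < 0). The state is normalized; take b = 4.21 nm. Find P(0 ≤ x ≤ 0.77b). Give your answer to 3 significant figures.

P ≈ 0.201

P = ∫_{0}^{0.77b} |u(x)|² dx.
The normalization integral ∫|u|²dx over the whole domain equals b^3/4·A², and A² cancels in the ratio.
Let t = x/b; then A² and the length scale cancel, so P = ∫_{0}^{0.77} t^2·e^(-2·t) dt ÷ ∫_{0}^{∞} t^2·e^(-2·t) dt.
Using ∫ t^2·e^(-2·t) dt = -(2·t^2 + 2·t + 1)·e^(-2·t)/4, the numerator is ≈ 0.050315 and the denominator is 1/4.
Evaluating gives P = 0.2013.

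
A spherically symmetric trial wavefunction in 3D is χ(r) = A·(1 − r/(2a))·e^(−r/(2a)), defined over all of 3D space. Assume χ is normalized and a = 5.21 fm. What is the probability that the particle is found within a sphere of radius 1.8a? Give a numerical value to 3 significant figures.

P ≈ 0.0525

With dV = 4πr²dr, the probability is ∫|χ|² dV over r ≤ 1.8a.
The full normalization integral is A²·[8·π·a^3] = 1, fixing A².
In terms of u = r/a (A², 4π and the length scale all cancel between numerator and denominator), P = [∫_{0}^{1.8} u^2·(1 - u/2)^2·e^(-u) du] / [∫_{0}^{∞} u^2·(1 - u/2)^2·e^(-u) du].
An antiderivative of u^2·(1 - u/2)^2·e^(-u) is -(u^4/4 + u^2 + 2·u + 2)·e^(-u); evaluating from 0 to 1.8 gives ≈ 0.10495, while the full integral is 2.
Taking the ratio yields P = 0.05247.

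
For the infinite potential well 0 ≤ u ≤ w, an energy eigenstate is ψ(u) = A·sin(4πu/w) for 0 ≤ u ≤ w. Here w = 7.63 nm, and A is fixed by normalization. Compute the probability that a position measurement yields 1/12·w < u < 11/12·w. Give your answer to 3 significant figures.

P ≈ 0.902

|ψ|² is the probability density, so P = ∫_{1/12·w}^{11/12·w} |ψ|² du.
Since A² = 1/(w/2), this is the region integral divided by the full normalization integral.
Let t = u/w; then A² and the length scale cancel, so P = ∫_{1/12}^{11/12} sin(4·π·t)^2 dt ÷ ∫_{0}^{1} sin(4·π·t)^2 dt.
With ∫ sin(4·π·t)^2 dt = t/2 - sin(4·π·t)·cos(4·π·t)/(8·π) + C, the region integral is √(3)/(16·π) + 5/12 and the full one is 1/2.
This works out to P = √(3)/(8·π) + 5/6.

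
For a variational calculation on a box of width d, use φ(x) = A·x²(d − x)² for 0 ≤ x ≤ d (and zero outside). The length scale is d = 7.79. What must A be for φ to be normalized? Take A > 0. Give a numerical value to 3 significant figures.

The normalization condition is ∫|φ|² dx = 1 from 0 to d.
Expanding the polynomial and integrating term by term, with φ = A·x²(d − x)², the integral evaluates to A²·[d^9/630].
Hence A² = 1/[d^9/630].
With d = 7.79: A² = 0.000005964 and A = 0.002442.

A ≈ 0.00244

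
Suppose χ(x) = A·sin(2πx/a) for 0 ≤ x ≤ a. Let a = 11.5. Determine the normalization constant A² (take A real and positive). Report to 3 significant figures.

A^2 ≈ 0.174

Normalization requires ∫|χ|² dx = 1, integrated from 0 to a.
Using sin²θ = (1 − cos 2θ)/2, ∫|χ|² dx = A²·(a/2).
Hence A² = 1/[a/2].
Substituting a = 11.5 gives A² = 0.1739, so A = 0.4170.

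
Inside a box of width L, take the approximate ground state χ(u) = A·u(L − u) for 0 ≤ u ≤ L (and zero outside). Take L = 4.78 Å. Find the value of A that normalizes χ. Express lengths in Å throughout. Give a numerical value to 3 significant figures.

A ≈ 0.110 Å^(-5/2)

The normalization condition is ∫|χ|² du = 1 from 0 to L.
Expanding the polynomial and integrating term by term, the integral (without the A² prefactor) comes out to L^5/30.
Hence A² = 1/[L^5/30].
Substituting L = 4.78 gives A² = 0.01202, so A = 0.1096.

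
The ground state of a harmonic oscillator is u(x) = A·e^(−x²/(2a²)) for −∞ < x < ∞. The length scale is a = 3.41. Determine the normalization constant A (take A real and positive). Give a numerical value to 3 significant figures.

A ≈ 0.407

We need A² ∫|f|² dx = 1, taking the integral from −∞ to ∞.
Differentiating ∫e^(−αx²) dx = √(π/α) under α to get the higher moments, with u = A·e^(−x²/(2a²)), the integral evaluates to A²·[√(π)·a].
Substituting a = 3.41 gives A² = 0.1655, so A = 0.4068.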